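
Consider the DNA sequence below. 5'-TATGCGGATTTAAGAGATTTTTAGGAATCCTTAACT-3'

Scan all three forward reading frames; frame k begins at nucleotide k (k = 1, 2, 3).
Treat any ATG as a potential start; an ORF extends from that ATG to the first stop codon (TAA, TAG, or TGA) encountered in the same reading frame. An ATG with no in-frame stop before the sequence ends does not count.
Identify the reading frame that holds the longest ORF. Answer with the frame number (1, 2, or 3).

Frame 1: TAT GCG GAT TTA AGA GAT TTT TAG GAA TCC TTA ACT — no ATG→stop ORF.
Frame 2: ATG CGG ATT TAA GAG ATT TTT AGG AAT CCT TAA — ATG at 2, stop TAA at 11 → 12 nt.
Frame 3: TGC GGA TTT AAG AGA TTT TTA GGA ATC CTT AAC — no ATG→stop ORF.
Longest ORF is 12 nt in frame 2 (positions 2–13).

2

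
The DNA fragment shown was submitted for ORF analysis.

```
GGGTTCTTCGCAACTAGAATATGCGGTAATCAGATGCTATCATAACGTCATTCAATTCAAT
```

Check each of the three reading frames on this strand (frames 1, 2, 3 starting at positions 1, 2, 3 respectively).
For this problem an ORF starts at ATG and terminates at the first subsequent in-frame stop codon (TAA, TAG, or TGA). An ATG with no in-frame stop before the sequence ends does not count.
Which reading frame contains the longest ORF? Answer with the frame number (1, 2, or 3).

1

Frame 1: GGG TTC TTC GCA ACT AGA ATA TGC GGT AAT CAG ATG CTA TCA TAA CGT CAT TCA ATT CAA — ATG at 34, stop TAA at 43 → 12 nt.
Frame 2: GGT TCT TCG CAA CTA GAA TAT GCG GTA ATC AGA TGC TAT CAT AAC GTC ATT CAA TTC AAT — no ATG→stop ORF.
Frame 3: GTT CTT CGC AAC TAG AAT ATG CGG TAA TCA GAT GCT ATC ATA ACG TCA TTC AAT TCA — ATG at 21, stop TAA at 27 → 9 nt.
Longest ORF is 12 nt in frame 1 (positions 34–45).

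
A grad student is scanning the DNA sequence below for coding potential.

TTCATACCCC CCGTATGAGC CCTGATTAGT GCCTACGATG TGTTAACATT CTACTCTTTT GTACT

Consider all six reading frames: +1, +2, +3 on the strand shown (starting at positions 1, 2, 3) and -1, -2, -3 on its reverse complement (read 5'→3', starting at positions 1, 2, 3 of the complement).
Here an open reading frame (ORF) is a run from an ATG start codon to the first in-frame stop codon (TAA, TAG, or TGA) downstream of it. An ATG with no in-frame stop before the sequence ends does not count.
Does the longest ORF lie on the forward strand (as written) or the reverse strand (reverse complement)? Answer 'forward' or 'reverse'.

Reverse complement (5'→3'): AGTACAAAAGAGTAGAATGTTAACACATCGTAGGCACTAATCAGGGCTCATACGGGGGGTATGAA
Frame +1: TTC ATA CCC CCC GTA TGA GCC CTG ATT AGT GCC TAC GAT GTG TTA ACA TTC TAC TCT TTT GTA — no ATG→stop ORF.
Frame +2: TCA TAC CCC CCG TAT GAG CCC TGA TTA GTG CCT ACG ATG TGT TAA CAT TCT ACT CTT TTG TAC — ATG at 38, stop TAA at 44 → 9 nt.
Frame +3: CAT ACC CCC CGT ATG AGC CCT GAT TAG TGC CTA CGA TGT GTT AAC ATT CTA CTC TTT TGT ACT — ATG at 15, stop TAG at 27 → 15 nt.
Frame -1: AGT ACA AAA GAG TAG AAT GTT AAC ACA TCG TAG GCA CTA ATC AGG GCT CAT ACG GGG GGT ATG — no ATG→stop ORF.
Frame -2: GTA CAA AAG AGT AGA ATG TTA ACA CAT CGT AGG CAC TAA TCA GGG CTC ATA CGG GGG GTA TGA — ATG at 17, stop TAA at 38 → 24 nt.
Frame -3: TAC AAA AGA GTA GAA TGT TAA CAC ATC GTA GGC ACT AAT CAG GGC TCA TAC GGG GGG TAT GAA — no ATG→stop ORF.
Forward-strand max 15 nt; reverse-strand max 24 nt. The reverse strand has the longer ORF.

reverse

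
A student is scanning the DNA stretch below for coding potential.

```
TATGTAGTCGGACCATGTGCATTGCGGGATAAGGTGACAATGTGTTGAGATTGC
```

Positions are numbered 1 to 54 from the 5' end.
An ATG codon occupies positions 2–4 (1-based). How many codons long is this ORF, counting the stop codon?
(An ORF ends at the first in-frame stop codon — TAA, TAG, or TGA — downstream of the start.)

2

Codons from position 2: ATG (2–4), TAG (5–7).
TAG is the first in-frame stop; that's 2 codons including the stop.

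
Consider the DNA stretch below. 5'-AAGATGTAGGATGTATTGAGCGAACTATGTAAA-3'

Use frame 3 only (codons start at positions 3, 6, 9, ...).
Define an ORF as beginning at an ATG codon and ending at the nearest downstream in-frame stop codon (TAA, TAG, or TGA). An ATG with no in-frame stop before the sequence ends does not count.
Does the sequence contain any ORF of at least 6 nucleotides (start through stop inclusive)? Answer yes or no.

yes

Frame 3: GAT GTA GGA TGT ATT GAG CGA ACT ATG TAA — ATG at 27, stop TAA at 30 → 6 nt.
Frame 3 has an ORF of 6 nucleotides (positions 27–32) ≥ 6, so yes.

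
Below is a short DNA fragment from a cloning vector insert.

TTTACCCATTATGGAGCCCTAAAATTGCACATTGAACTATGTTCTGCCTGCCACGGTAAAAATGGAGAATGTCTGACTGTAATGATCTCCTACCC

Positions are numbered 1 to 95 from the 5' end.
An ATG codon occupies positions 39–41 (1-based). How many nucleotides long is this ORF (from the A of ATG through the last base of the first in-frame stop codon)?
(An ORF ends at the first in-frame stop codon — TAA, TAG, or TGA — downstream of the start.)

Codons from position 39: ATG (39–41), TTC (42–44), TGC (45–47), CTG (48–50), CCA (51–53), CGG (54–56), TAA (57–59).
TAA is the first in-frame stop; ORF spans 39–59, 21 nucleotides.

21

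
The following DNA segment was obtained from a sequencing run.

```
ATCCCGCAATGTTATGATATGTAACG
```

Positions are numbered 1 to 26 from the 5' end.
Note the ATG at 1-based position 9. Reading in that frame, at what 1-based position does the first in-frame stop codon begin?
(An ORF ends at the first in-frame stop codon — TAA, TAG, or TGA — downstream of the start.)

15

Codons from position 9: ATG (9–11), TTA (12–14), TGA (15–17).
TGA is a stop codon; it begins at position 15.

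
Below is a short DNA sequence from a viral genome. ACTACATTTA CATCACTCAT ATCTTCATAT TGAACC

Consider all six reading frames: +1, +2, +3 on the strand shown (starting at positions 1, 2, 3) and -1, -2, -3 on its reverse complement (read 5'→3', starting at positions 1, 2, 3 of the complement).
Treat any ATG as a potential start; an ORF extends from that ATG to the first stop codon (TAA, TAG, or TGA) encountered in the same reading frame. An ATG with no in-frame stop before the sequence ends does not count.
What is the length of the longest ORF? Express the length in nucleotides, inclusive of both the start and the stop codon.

Reverse complement (5'→3'): GGTTCAATATGAAGATATGAGTGATGTAAATGTAGT
Frame +1: ACT ACA TTT ACA TCA CTC ATA TCT TCA TAT TGA ACC — no ATG→stop ORF.
Frame +2: CTA CAT TTA CAT CAC TCA TAT CTT CAT ATT GAA — no ATG→stop ORF.
Frame +3: TAC ATT TAC ATC ACT CAT ATC TTC ATA TTG AAC — no ATG→stop ORF.
Frame -1: GGT TCA ATA TGA AGA TAT GAG TGA TGT AAA TGT AGT — no ATG→stop ORF.
Frame -2: GTT CAA TAT GAA GAT ATG AGT GAT GTA AAT GTA — no ATG→stop ORF.
Frame -3: TTC AAT ATG AAG ATA TGA GTG ATG TAA ATG TAG — ATG at 9, stop TGA at 18 → 12 nt; ATG at 24, stop TAA at 27 → 6 nt; ATG at 30, stop TAG at 33 → 6 nt.
Longest: frame -3, positions 9–20, 12 nt = 4 codons = 3 aa. → 12 nucleotides.

12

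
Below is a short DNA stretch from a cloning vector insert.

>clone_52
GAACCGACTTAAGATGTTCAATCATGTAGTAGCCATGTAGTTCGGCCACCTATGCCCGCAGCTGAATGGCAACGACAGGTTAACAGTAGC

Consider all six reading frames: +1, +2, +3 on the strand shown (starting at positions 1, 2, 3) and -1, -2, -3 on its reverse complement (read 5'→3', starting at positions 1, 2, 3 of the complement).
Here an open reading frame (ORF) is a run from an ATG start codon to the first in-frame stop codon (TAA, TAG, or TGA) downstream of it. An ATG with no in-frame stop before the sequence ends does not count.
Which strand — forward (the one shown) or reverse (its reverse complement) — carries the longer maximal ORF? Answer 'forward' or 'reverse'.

forward

Reverse complement (5'→3'): GCTACTGTTAACCTGTCGTTGCCATTCAGCTGCGGGCATAGGTGGCCGAACTACATGGCTACTACATGATTGAACATCTTAAGTCGGTTC
Frame +1: GAA CCG ACT TAA GAT GTT CAA TCA TGT AGT AGC CAT GTA GTT CGG CCA CCT ATG CCC GCA GCT GAA TGG CAA CGA CAG GTT AAC AGT AGC — no ATG→stop ORF.
Frame +2: AAC CGA CTT AAG ATG TTC AAT CAT GTA GTA GCC ATG TAG TTC GGC CAC CTA TGC CCG CAG CTG AAT GGC AAC GAC AGG TTA ACA GTA — ATG at 14, stop TAG at 38 → 27 nt; ATG at 35, stop TAG at 38 → 6 nt.
Frame +3: ACC GAC TTA AGA TGT TCA ATC ATG TAG TAG CCA TGT AGT TCG GCC ACC TAT GCC CGC AGC TGA ATG GCA ACG ACA GGT TAA CAG TAG — ATG at 24, stop TAG at 27 → 6 nt; ATG at 66, stop TAA at 81 → 18 nt.
Frame -1: GCT ACT GTT AAC CTG TCG TTG CCA TTC AGC TGC GGG CAT AGG TGG CCG AAC TAC ATG GCT ACT ACA TGA TTG AAC ATC TTA AGT CGG TTC — ATG at 55, stop TGA at 67 → 15 nt.
Frame -2: CTA CTG TTA ACC TGT CGT TGC CAT TCA GCT GCG GGC ATA GGT GGC CGA ACT ACA TGG CTA CTA CAT GAT TGA ACA TCT TAA GTC GGT — no ATG→stop ORF.
Frame -3: TAC TGT TAA CCT GTC GTT GCC ATT CAG CTG CGG GCA TAG GTG GCC GAA CTA CAT GGC TAC TAC ATG ATT GAA CAT CTT AAG TCG GTT — no ATG→stop ORF.
Forward-strand max 27 nt; reverse-strand max 15 nt. The forward strand has the longer ORF.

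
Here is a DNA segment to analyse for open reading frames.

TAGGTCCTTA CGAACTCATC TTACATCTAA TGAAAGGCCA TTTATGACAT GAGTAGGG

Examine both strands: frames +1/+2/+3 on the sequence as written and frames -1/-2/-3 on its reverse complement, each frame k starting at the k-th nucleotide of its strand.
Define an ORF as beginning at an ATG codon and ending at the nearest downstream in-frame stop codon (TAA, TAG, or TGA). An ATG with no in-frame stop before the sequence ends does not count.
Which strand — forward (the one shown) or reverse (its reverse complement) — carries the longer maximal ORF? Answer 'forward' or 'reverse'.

Reverse complement (5'→3'): CCCTACTCATGTCATAAATGGCCTTTCATTAGATGTAAGATGAGTTCGTAAGGACCTA
Frame +1: TAG GTC CTT ACG AAC TCA TCT TAC ATC TAA TGA AAG GCC ATT TAT GAC ATG AGT AGG — no ATG→stop ORF.
Frame +2: AGG TCC TTA CGA ACT CAT CTT ACA TCT AAT GAA AGG CCA TTT ATG ACA TGA GTA GGG — ATG at 44, stop TGA at 50 → 9 nt.
Frame +3: GGT CCT TAC GAA CTC ATC TTA CAT CTA ATG AAA GGC CAT TTA TGA CAT GAG TAG — ATG at 30, stop TGA at 45 → 18 nt.
Frame -1: CCC TAC TCA TGT CAT AAA TGG CCT TTC ATT AGA TGT AAG ATG AGT TCG TAA GGA CCT — ATG at 40, stop TAA at 49 → 12 nt.
Frame -2: CCT ACT CAT GTC ATA AAT GGC CTT TCA TTA GAT GTA AGA TGA GTT CGT AAG GAC CTA — no ATG→stop ORF.
Frame -3: CTA CTC ATG TCA TAA ATG GCC TTT CAT TAG ATG TAA GAT GAG TTC GTA AGG ACC — ATG at 9, stop TAA at 15 → 9 nt; ATG at 18, stop TAG at 30 → 15 nt; ATG at 33, stop TAA at 36 → 6 nt.
Forward-strand max 18 nt; reverse-strand max 15 nt. The forward strand has the longer ORF.

forward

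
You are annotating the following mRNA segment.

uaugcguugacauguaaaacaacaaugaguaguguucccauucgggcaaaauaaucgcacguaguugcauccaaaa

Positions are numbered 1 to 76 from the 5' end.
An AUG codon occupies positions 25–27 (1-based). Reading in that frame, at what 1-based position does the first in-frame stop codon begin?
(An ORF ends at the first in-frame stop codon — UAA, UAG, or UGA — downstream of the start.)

52

Codons from position 25: AUG (25–27), AGU (28–30), AGU (31–33), GUU (34–36), CCC (37–39), AUU (40–42), CGG (43–45), GCA (46–48), AAA (49–51), UAA (52–54).
UAA is a stop codon; it begins at position 52.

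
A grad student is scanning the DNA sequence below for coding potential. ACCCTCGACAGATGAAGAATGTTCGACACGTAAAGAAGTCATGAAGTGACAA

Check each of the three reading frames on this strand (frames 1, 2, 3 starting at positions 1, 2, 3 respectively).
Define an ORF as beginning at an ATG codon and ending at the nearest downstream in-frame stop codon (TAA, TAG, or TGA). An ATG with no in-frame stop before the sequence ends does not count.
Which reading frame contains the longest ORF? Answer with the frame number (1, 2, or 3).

3

Frame 1: ACC CTC GAC AGA TGA AGA ATG TTC GAC ACG TAA AGA AGT CAT GAA GTG ACA — ATG at 19, stop TAA at 31 → 15 nt.
Frame 2: CCC TCG ACA GAT GAA GAA TGT TCG ACA CGT AAA GAA GTC ATG AAG TGA CAA — ATG at 41, stop TGA at 47 → 9 nt.
Frame 3: CCT CGA CAG ATG AAG AAT GTT CGA CAC GTA AAG AAG TCA TGA AGT GAC — ATG at 12, stop TGA at 42 → 33 nt.
Longest ORF is 33 nt in frame 3 (positions 12–44).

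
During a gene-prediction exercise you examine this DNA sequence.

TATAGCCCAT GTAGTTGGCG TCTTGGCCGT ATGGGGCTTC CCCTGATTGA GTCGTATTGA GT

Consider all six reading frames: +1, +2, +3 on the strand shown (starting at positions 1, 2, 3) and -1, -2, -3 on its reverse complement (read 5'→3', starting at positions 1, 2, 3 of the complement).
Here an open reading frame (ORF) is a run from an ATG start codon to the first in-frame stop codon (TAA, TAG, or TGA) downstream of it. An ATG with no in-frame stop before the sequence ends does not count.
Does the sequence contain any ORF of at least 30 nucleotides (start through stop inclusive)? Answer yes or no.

Reverse complement (5'→3'): ACTCAATACGACTCAATCAGGGGAAGCCCCATACGGCCAAGACGCCAACTACATGGGCTATA
Frame +1: TAT AGC CCA TGT AGT TGG CGT CTT GGC CGT ATG GGG CTT CCC CTG ATT GAG TCG TAT TGA — ATG at 31, stop TGA at 58 → 30 nt.
Frame +2: ATA GCC CAT GTA GTT GGC GTC TTG GCC GTA TGG GGC TTC CCC TGA TTG AGT CGT ATT GAG — no ATG→stop ORF.
Frame +3: TAG CCC ATG TAG TTG GCG TCT TGG CCG TAT GGG GCT TCC CCT GAT TGA GTC GTA TTG AGT — ATG at 9, stop TAG at 12 → 6 nt.
Frame -1: ACT CAA TAC GAC TCA ATC AGG GGA AGC CCC ATA CGG CCA AGA CGC CAA CTA CAT GGG CTA — no ATG→stop ORF.
Frame -2: CTC AAT ACG ACT CAA TCA GGG GAA GCC CCA TAC GGC CAA GAC GCC AAC TAC ATG GGC TAT — no ATG→stop ORF.
Frame -3: TCA ATA CGA CTC AAT CAG GGG AAG CCC CAT ACG GCC AAG ACG CCA ACT ACA TGG GCT ATA — no ATG→stop ORF.
Frame +1 has an ORF of 30 nucleotides (positions 31–60) ≥ 30, so yes.

yes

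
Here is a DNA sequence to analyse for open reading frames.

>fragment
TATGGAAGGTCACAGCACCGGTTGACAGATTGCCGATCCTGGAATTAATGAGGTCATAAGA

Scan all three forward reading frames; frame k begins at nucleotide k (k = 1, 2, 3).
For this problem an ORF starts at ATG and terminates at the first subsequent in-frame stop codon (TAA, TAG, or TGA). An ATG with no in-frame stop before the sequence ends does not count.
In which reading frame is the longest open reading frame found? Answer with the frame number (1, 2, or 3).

2

Frame 1: TAT GGA AGG TCA CAG CAC CGG TTG ACA GAT TGC CGA TCC TGG AAT TAA TGA GGT CAT AAG — no ATG→stop ORF.
Frame 2: ATG GAA GGT CAC AGC ACC GGT TGA CAG ATT GCC GAT CCT GGA ATT AAT GAG GTC ATA AGA — ATG at 2, stop TGA at 23 → 24 nt.
Frame 3: TGG AAG GTC ACA GCA CCG GTT GAC AGA TTG CCG ATC CTG GAA TTA ATG AGG TCA TAA — ATG at 48, stop TAA at 57 → 12 nt.
Longest ORF is 24 nt in frame 2 (positions 2–25).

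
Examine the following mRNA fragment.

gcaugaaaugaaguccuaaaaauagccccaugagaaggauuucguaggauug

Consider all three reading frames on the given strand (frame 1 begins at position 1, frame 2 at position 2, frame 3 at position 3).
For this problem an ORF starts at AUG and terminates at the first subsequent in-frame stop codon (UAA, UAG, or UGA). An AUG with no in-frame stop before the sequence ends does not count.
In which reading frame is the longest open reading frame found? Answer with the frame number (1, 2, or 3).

3

Frame 1: GCA UGA AAU GAA GUC CUA AAA AUA GCC CCA UGA GAA GGA UUU CGU AGG AUU — no AUG→stop ORF.
Frame 2: CAU GAA AUG AAG UCC UAA AAA UAG CCC CAU GAG AAG GAU UUC GUA GGA UUG — AUG at 8, stop UAA at 17 → 12 nt.
Frame 3: AUG AAA UGA AGU CCU AAA AAU AGC CCC AUG AGA AGG AUU UCG UAG GAU — AUG at 3, stop UGA at 9 → 9 nt; AUG at 30, stop UAG at 45 → 18 nt.
Longest ORF is 18 nt in frame 3 (positions 30–47).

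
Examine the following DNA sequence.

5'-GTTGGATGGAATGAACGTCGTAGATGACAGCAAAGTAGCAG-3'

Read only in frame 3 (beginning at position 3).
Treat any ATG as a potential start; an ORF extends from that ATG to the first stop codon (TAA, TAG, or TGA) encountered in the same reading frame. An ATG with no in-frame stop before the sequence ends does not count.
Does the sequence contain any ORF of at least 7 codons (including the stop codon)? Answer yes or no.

Frame 3: TGG ATG GAA TGA ACG TCG TAG ATG ACA GCA AAG TAG CAG — ATG at 6, stop TGA at 12 → 9 nt; ATG at 24, stop TAG at 36 → 15 nt.
Largest ORF found is 5 codons < 7, so no.

no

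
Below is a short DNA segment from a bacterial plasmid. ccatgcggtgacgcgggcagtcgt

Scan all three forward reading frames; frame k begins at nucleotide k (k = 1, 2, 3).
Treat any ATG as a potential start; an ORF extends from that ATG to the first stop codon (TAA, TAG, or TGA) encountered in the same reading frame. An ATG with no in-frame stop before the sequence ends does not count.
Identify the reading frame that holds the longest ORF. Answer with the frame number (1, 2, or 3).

Frame 1: CCA TGC GGT GAC GCG GGC AGT CGT — no ATG→stop ORF.
Frame 2: CAT GCG GTG ACG CGG GCA GTC — no ATG→stop ORF.
Frame 3: ATG CGG TGA CGC GGG CAG TCG — ATG at 3, stop TGA at 9 → 9 nt.
Longest ORF is 9 nt in frame 3 (positions 3–11).

3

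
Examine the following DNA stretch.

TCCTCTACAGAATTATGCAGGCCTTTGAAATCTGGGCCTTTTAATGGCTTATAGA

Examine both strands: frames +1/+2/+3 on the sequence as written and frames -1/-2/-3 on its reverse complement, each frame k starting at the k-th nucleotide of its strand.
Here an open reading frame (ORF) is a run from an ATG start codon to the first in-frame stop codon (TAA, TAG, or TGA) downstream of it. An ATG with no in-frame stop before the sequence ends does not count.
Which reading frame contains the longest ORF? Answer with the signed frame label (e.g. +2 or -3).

+3

Reverse complement (5'→3'): TCTATAAGCCATTAAAAGGCCCAGATTTCAAAGGCCTGCATAATTCTGTAGAGGA
Frame +1: TCC TCT ACA GAA TTA TGC AGG CCT TTG AAA TCT GGG CCT TTT AAT GGC TTA TAG — no ATG→stop ORF.
Frame +2: CCT CTA CAG AAT TAT GCA GGC CTT TGA AAT CTG GGC CTT TTA ATG GCT TAT AGA — no ATG→stop ORF.
Frame +3: CTC TAC AGA ATT ATG CAG GCC TTT GAA ATC TGG GCC TTT TAA TGG CTT ATA — ATG at 15, stop TAA at 42 → 30 nt.
Frame -1: TCT ATA AGC CAT TAA AAG GCC CAG ATT TCA AAG GCC TGC ATA ATT CTG TAG AGG — no ATG→stop ORF.
Frame -2: CTA TAA GCC ATT AAA AGG CCC AGA TTT CAA AGG CCT GCA TAA TTC TGT AGA GGA — no ATG→stop ORF.
Frame -3: TAT AAG CCA TTA AAA GGC CCA GAT TTC AAA GGC CTG CAT AAT TCT GTA GAG — no ATG→stop ORF.
Longest ORF is 30 nt in frame +3 (positions 15–44).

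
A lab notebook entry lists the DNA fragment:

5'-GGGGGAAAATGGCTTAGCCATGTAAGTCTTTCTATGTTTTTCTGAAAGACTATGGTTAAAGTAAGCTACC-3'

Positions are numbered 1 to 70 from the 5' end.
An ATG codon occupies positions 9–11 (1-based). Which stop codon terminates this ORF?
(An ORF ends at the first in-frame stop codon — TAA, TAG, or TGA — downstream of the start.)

Codons from position 9: ATG (9–11), GCT (12–14), TAG (15–17).
The first in-frame stop codon is TAG.

TAG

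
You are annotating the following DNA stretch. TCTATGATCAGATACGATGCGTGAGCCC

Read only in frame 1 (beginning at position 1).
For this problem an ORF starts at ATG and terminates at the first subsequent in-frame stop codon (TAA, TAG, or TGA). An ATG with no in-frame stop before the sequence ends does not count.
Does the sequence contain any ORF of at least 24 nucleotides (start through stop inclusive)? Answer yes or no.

Frame 1: TCT ATG ATC AGA TAC GAT GCG TGA GCC — ATG at 4, stop TGA at 22 → 21 nt.
Largest ORF found is 21 nucleotides < 24, so no.

no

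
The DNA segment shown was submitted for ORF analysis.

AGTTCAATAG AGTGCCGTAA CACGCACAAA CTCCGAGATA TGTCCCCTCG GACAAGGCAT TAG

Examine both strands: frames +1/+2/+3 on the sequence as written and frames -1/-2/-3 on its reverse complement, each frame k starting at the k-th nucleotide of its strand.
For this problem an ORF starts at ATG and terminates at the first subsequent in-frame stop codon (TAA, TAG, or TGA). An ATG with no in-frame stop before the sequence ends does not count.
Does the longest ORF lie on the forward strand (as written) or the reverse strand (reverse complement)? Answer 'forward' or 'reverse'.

Reverse complement (5'→3'): CTAATGCCTTGTCCGAGGGGACATATCTCGGAGTTTGTGCGTGTTACGGCACTCTATTGAACT
Frame +1: AGT TCA ATA GAG TGC CGT AAC ACG CAC AAA CTC CGA GAT ATG TCC CCT CGG ACA AGG CAT TAG — ATG at 40, stop TAG at 61 → 24 nt.
Frame +2: GTT CAA TAG AGT GCC GTA ACA CGC ACA AAC TCC GAG ATA TGT CCC CTC GGA CAA GGC ATT — no ATG→stop ORF.
Frame +3: TTC AAT AGA GTG CCG TAA CAC GCA CAA ACT CCG AGA TAT GTC CCC TCG GAC AAG GCA TTA — no ATG→stop ORF.
Frame -1: CTA ATG CCT TGT CCG AGG GGA CAT ATC TCG GAG TTT GTG CGT GTT ACG GCA CTC TAT TGA ACT — ATG at 4, stop TGA at 58 → 57 nt.
Frame -2: TAA TGC CTT GTC CGA GGG GAC ATA TCT CGG AGT TTG TGC GTG TTA CGG CAC TCT ATT GAA — no ATG→stop ORF.
Frame -3: AAT GCC TTG TCC GAG GGG ACA TAT CTC GGA GTT TGT GCG TGT TAC GGC ACT CTA TTG AAC — no ATG→stop ORF.
Forward-strand max 24 nt; reverse-strand max 57 nt. The reverse strand has the longer ORF.

reverse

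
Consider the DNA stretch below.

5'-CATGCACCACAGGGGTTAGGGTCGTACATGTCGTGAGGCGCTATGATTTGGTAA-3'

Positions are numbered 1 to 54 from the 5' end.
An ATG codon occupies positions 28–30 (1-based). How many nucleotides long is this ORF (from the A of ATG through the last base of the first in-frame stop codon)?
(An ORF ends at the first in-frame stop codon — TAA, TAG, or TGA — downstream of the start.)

9

Codons from position 28: ATG (28–30), TCG (31–33), TGA (34–36).
TGA is the first in-frame stop; ORF spans 28–36, 9 nucleotides.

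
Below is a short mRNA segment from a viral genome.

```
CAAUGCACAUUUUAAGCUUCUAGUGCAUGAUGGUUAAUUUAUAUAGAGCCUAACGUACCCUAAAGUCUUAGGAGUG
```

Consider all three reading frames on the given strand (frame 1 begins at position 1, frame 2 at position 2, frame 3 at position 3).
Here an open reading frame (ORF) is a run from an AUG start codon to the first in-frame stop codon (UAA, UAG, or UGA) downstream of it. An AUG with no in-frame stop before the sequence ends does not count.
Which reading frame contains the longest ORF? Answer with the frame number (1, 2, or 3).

Frame 1: CAA UGC ACA UUU UAA GCU UCU AGU GCA UGA UGG UUA AUU UAU AUA GAG CCU AAC GUA CCC UAA AGU CUU AGG AGU — no AUG→stop ORF.
Frame 2: AAU GCA CAU UUU AAG CUU CUA GUG CAU GAU GGU UAA UUU AUA UAG AGC CUA ACG UAC CCU AAA GUC UUA GGA GUG — no AUG→stop ORF.
Frame 3: AUG CAC AUU UUA AGC UUC UAG UGC AUG AUG GUU AAU UUA UAU AGA GCC UAA CGU ACC CUA AAG UCU UAG GAG — AUG at 3, stop UAG at 21 → 21 nt; AUG at 27, stop UAA at 51 → 27 nt; AUG at 30, stop UAA at 51 → 24 nt.
Longest ORF is 27 nt in frame 3 (positions 27–53).

3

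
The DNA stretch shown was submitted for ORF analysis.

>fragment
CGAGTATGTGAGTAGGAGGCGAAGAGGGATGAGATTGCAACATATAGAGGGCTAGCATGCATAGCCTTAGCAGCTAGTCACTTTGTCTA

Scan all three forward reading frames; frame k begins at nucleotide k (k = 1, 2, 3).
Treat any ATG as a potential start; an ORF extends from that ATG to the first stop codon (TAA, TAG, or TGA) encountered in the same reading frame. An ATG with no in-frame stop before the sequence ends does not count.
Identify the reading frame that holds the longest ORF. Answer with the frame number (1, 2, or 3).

2

Frame 1: CGA GTA TGT GAG TAG GAG GCG AAG AGG GAT GAG ATT GCA ACA TAT AGA GGG CTA GCA TGC ATA GCC TTA GCA GCT AGT CAC TTT GTC — no ATG→stop ORF.
Frame 2: GAG TAT GTG AGT AGG AGG CGA AGA GGG ATG AGA TTG CAA CAT ATA GAG GGC TAG CAT GCA TAG CCT TAG CAG CTA GTC ACT TTG TCT — ATG at 29, stop TAG at 53 → 27 nt.
Frame 3: AGT ATG TGA GTA GGA GGC GAA GAG GGA TGA GAT TGC AAC ATA TAG AGG GCT AGC ATG CAT AGC CTT AGC AGC TAG TCA CTT TGT CTA — ATG at 6, stop TGA at 9 → 6 nt; ATG at 57, stop TAG at 75 → 21 nt.
Longest ORF is 27 nt in frame 2 (positions 29–55).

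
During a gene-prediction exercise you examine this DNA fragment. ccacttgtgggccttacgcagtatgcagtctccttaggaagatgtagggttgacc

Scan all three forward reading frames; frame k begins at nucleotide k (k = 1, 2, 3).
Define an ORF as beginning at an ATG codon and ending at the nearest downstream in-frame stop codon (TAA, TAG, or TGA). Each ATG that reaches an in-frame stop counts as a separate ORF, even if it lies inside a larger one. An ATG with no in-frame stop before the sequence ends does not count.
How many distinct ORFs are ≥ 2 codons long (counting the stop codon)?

Frame 1: CCA CTT GTG GGC CTT ACG CAG TAT GCA GTC TCC TTA GGA AGA TGT AGG GTT GAC — no ATG→stop ORF.
Frame 2: CAC TTG TGG GCC TTA CGC AGT ATG CAG TCT CCT TAG GAA GAT GTA GGG TTG ACC — ATG at 23, stop TAG at 35 → 15 nt.
Frame 3: ACT TGT GGG CCT TAC GCA GTA TGC AGT CTC CTT AGG AAG ATG TAG GGT TGA — ATG at 42, stop TAG at 45 → 6 nt.
ORFs ≥ 2 codons: frame 2 23–37 (5 codons), frame 3 42–47 (2 codons). Count = 2.

2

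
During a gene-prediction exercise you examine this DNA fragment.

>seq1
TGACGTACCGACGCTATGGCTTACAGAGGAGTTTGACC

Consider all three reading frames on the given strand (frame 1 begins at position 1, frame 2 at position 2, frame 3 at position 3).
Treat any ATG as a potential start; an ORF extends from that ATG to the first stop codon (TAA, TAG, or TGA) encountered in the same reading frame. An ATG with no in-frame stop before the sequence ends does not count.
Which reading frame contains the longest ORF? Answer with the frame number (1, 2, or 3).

Frame 1: TGA CGT ACC GAC GCT ATG GCT TAC AGA GGA GTT TGA — ATG at 16, stop TGA at 34 → 21 nt.
Frame 2: GAC GTA CCG ACG CTA TGG CTT ACA GAG GAG TTT GAC — no ATG→stop ORF.
Frame 3: ACG TAC CGA CGC TAT GGC TTA CAG AGG AGT TTG ACC — no ATG→stop ORF.
Longest ORF is 21 nt in frame 1 (positions 16–36).

1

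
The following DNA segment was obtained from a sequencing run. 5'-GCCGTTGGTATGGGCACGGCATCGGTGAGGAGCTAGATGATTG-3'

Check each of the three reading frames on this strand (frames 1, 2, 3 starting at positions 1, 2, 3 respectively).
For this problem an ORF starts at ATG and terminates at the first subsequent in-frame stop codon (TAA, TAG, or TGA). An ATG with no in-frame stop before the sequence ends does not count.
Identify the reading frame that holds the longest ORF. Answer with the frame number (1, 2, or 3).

1

Frame 1: GCC GTT GGT ATG GGC ACG GCA TCG GTG AGG AGC TAG ATG ATT — ATG at 10, stop TAG at 34 → 27 nt.
Frame 2: CCG TTG GTA TGG GCA CGG CAT CGG TGA GGA GCT AGA TGA TTG — no ATG→stop ORF.
Frame 3: CGT TGG TAT GGG CAC GGC ATC GGT GAG GAG CTA GAT GAT — no ATG→stop ORF.
Longest ORF is 27 nt in frame 1 (positions 10–36).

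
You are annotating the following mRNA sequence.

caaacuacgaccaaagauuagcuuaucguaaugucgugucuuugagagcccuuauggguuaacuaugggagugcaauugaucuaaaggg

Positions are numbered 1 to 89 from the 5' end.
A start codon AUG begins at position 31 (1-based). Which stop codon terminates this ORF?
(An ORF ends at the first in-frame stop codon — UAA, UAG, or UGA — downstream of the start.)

Codons from position 31: AUG (31–33), UCG (34–36), UGU (37–39), CUU (40–42), UGA (43–45).
The first in-frame stop codon is UGA.

UGA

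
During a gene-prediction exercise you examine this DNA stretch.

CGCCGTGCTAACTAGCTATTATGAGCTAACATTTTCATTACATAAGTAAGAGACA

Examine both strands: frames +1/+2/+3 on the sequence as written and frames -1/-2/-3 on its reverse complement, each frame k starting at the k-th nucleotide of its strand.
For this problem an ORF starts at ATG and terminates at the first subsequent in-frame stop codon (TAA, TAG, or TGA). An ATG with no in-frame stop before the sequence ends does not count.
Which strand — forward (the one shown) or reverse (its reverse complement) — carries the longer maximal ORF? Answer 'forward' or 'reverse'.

Reverse complement (5'→3'): TGTCTCTTACTTATGTAATGAAAATGTTAGCTCATAATAGCTAGTTAGCACGGCG
Frame +1: CGC CGT GCT AAC TAG CTA TTA TGA GCT AAC ATT TTC ATT ACA TAA GTA AGA GAC — no ATG→stop ORF.
Frame +2: GCC GTG CTA ACT AGC TAT TAT GAG CTA ACA TTT TCA TTA CAT AAG TAA GAG ACA — no ATG→stop ORF.
Frame +3: CCG TGC TAA CTA GCT ATT ATG AGC TAA CAT TTT CAT TAC ATA AGT AAG AGA — ATG at 21, stop TAA at 27 → 9 nt.
Frame -1: TGT CTC TTA CTT ATG TAA TGA AAA TGT TAG CTC ATA ATA GCT AGT TAG CAC GGC — ATG at 13, stop TAA at 16 → 6 nt.
Frame -2: GTC TCT TAC TTA TGT AAT GAA AAT GTT AGC TCA TAA TAG CTA GTT AGC ACG GCG — no ATG→stop ORF.
Frame -3: TCT CTT ACT TAT GTA ATG AAA ATG TTA GCT CAT AAT AGC TAG TTA GCA CGG — ATG at 18, stop TAG at 42 → 27 nt; ATG at 24, stop TAG at 42 → 21 nt.
Forward-strand max 9 nt; reverse-strand max 27 nt. The reverse strand has the longer ORF.

reverse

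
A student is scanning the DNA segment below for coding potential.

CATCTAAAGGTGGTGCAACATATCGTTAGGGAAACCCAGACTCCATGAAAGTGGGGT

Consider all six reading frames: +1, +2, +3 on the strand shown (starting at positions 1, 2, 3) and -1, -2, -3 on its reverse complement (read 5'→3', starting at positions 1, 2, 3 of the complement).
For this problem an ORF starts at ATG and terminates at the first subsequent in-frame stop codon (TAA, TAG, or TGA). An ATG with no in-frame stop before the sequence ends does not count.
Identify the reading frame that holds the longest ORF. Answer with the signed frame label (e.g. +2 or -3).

-3

Reverse complement (5'→3'): ACCCCACTTTCATGGAGTCTGGGTTTCCCTAACGATATGTTGCACCACCTTTAGATG
Frame +1: CAT CTA AAG GTG GTG CAA CAT ATC GTT AGG GAA ACC CAG ACT CCA TGA AAG TGG GGT — no ATG→stop ORF.
Frame +2: ATC TAA AGG TGG TGC AAC ATA TCG TTA GGG AAA CCC AGA CTC CAT GAA AGT GGG — no ATG→stop ORF.
Frame +3: TCT AAA GGT GGT GCA ACA TAT CGT TAG GGA AAC CCA GAC TCC ATG AAA GTG GGG — no ATG→stop ORF.
Frame -1: ACC CCA CTT TCA TGG AGT CTG GGT TTC CCT AAC GAT ATG TTG CAC CAC CTT TAG ATG — ATG at 37, stop TAG at 52 → 18 nt.
Frame -2: CCC CAC TTT CAT GGA GTC TGG GTT TCC CTA ACG ATA TGT TGC ACC ACC TTT AGA — no ATG→stop ORF.
Frame -3: CCC ACT TTC ATG GAG TCT GGG TTT CCC TAA CGA TAT GTT GCA CCA CCT TTA GAT — ATG at 12, stop TAA at 30 → 21 nt.
Longest ORF is 21 nt in frame -3 (positions 12–32).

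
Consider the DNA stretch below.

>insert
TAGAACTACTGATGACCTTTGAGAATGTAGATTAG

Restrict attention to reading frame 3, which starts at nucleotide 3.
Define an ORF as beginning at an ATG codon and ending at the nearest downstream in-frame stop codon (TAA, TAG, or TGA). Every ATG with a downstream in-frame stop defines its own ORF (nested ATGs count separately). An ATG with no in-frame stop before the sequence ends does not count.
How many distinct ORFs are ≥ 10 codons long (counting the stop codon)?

Frame 3: GAA CTA CTG ATG ACC TTT GAG AAT GTA GAT TAG — ATG at 12, stop TAG at 33 → 24 nt.
No ORF reaches 10 codons. Count = 0.

0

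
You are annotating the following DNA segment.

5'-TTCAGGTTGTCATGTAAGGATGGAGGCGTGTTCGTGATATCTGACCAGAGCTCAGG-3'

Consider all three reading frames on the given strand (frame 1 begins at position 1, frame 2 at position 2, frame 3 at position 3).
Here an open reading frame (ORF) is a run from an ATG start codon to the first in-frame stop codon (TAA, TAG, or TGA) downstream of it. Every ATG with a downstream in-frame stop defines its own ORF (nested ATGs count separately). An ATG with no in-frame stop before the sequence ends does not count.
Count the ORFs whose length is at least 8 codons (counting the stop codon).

Frame 1: TTC AGG TTG TCA TGT AAG GAT GGA GGC GTG TTC GTG ATA TCT GAC CAG AGC TCA — no ATG→stop ORF.
Frame 2: TCA GGT TGT CAT GTA AGG ATG GAG GCG TGT TCG TGA TAT CTG ACC AGA GCT CAG — ATG at 20, stop TGA at 35 → 18 nt.
Frame 3: CAG GTT GTC ATG TAA GGA TGG AGG CGT GTT CGT GAT ATC TGA CCA GAG CTC AGG — ATG at 12, stop TAA at 15 → 6 nt.
No ORF reaches 8 codons. Count = 0.

0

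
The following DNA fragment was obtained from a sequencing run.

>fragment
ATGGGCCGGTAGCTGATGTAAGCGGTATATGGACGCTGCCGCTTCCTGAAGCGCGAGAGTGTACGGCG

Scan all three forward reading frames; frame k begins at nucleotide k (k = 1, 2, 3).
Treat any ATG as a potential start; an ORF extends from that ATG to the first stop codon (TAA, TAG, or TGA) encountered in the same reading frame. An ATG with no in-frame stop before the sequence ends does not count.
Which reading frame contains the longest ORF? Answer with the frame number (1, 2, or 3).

2

Frame 1: ATG GGC CGG TAG CTG ATG TAA GCG GTA TAT GGA CGC TGC CGC TTC CTG AAG CGC GAG AGT GTA CGG — ATG at 1, stop TAG at 10 → 12 nt; ATG at 16, stop TAA at 19 → 6 nt.
Frame 2: TGG GCC GGT AGC TGA TGT AAG CGG TAT ATG GAC GCT GCC GCT TCC TGA AGC GCG AGA GTG TAC GGC — ATG at 29, stop TGA at 47 → 21 nt.
Frame 3: GGG CCG GTA GCT GAT GTA AGC GGT ATA TGG ACG CTG CCG CTT CCT GAA GCG CGA GAG TGT ACG GCG — no ATG→stop ORF.
Longest ORF is 21 nt in frame 2 (positions 29–49).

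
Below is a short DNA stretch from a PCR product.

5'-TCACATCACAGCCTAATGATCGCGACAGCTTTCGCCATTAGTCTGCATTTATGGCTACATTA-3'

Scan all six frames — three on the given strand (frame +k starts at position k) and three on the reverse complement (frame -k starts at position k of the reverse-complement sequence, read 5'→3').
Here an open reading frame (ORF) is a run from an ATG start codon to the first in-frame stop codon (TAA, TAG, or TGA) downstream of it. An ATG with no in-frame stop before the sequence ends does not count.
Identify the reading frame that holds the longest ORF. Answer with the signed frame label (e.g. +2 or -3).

Reverse complement (5'→3'): TAATGTAGCCATAAATGCAGACTAATGGCGAAAGCTGTCGCGATCATTAGGCTGTGATGTGA
Frame +1: TCA CAT CAC AGC CTA ATG ATC GCG ACA GCT TTC GCC ATT AGT CTG CAT TTA TGG CTA CAT — no ATG→stop ORF.
Frame +2: CAC ATC ACA GCC TAA TGA TCG CGA CAG CTT TCG CCA TTA GTC TGC ATT TAT GGC TAC ATT — no ATG→stop ORF.
Frame +3: ACA TCA CAG CCT AAT GAT CGC GAC AGC TTT CGC CAT TAG TCT GCA TTT ATG GCT ACA TTA — no ATG→stop ORF.
Frame -1: TAA TGT AGC CAT AAA TGC AGA CTA ATG GCG AAA GCT GTC GCG ATC ATT AGG CTG TGA TGT — ATG at 25, stop TGA at 55 → 33 nt.
Frame -2: AAT GTA GCC ATA AAT GCA GAC TAA TGG CGA AAG CTG TCG CGA TCA TTA GGC TGT GAT GTG — no ATG→stop ORF.
Frame -3: ATG TAG CCA TAA ATG CAG ACT AAT GGC GAA AGC TGT CGC GAT CAT TAG GCT GTG ATG TGA — ATG at 3, stop TAG at 6 → 6 nt; ATG at 15, stop TAG at 48 → 36 nt; ATG at 57, stop TGA at 60 → 6 nt.
Longest ORF is 36 nt in frame -3 (positions 15–50).

-3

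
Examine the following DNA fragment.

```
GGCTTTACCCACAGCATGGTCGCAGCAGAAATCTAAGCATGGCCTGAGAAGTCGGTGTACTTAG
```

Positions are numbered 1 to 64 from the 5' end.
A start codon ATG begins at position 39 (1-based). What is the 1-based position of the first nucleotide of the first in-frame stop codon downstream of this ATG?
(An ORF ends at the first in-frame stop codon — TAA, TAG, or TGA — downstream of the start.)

Codons from position 39: ATG (39–41), GCC (42–44), TGA (45–47).
TGA is a stop codon; it begins at position 45.

45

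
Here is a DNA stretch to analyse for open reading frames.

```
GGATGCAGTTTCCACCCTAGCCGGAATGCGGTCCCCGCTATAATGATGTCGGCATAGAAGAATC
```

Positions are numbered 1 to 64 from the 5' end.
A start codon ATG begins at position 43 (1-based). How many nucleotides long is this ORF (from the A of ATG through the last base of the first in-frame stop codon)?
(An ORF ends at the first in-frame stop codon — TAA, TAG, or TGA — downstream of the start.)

15

Codons from position 43: ATG (43–45), ATG (46–48), TCG (49–51), GCA (52–54), TAG (55–57).
TAG is the first in-frame stop; ORF spans 43–57, 15 nucleotides.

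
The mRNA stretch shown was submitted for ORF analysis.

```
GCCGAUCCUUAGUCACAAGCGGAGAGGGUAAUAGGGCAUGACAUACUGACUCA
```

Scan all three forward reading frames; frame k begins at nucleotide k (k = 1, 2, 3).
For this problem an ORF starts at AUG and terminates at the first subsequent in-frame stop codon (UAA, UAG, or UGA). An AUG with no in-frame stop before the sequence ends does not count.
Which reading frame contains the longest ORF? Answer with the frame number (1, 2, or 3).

2

Frame 1: GCC GAU CCU UAG UCA CAA GCG GAG AGG GUA AUA GGG CAU GAC AUA CUG ACU — no AUG→stop ORF.
Frame 2: CCG AUC CUU AGU CAC AAG CGG AGA GGG UAA UAG GGC AUG ACA UAC UGA CUC — AUG at 38, stop UGA at 47 → 12 nt.
Frame 3: CGA UCC UUA GUC ACA AGC GGA GAG GGU AAU AGG GCA UGA CAU ACU GAC UCA — no AUG→stop ORF.
Longest ORF is 12 nt in frame 2 (positions 38–49).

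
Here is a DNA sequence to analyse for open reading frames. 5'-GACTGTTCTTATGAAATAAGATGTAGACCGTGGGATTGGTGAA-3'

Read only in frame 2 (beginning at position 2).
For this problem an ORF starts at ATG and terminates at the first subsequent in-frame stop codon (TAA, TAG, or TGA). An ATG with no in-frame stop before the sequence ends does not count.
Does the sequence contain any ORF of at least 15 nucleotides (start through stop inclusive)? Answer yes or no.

no

Frame 2: ACT GTT CTT ATG AAA TAA GAT GTA GAC CGT GGG ATT GGT GAA — ATG at 11, stop TAA at 17 → 9 nt.
Largest ORF found is 9 nucleotides < 15, so no.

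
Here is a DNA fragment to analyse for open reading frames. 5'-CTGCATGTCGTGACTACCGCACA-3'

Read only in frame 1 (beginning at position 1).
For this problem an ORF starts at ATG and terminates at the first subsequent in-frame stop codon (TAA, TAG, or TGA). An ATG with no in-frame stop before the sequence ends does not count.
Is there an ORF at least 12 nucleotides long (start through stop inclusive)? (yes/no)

no

Frame 1: CTG CAT GTC GTG ACT ACC GCA — no ATG→stop ORF.
Largest ORF found is 0 nucleotides < 12, so no.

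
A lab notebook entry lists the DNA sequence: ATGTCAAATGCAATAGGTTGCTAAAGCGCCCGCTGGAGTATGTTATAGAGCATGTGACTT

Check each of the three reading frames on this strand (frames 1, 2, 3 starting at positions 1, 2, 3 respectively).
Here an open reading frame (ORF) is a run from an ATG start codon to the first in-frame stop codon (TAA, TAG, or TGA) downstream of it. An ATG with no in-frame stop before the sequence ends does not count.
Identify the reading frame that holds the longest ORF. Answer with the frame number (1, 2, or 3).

1

Frame 1: ATG TCA AAT GCA ATA GGT TGC TAA AGC GCC CGC TGG AGT ATG TTA TAG AGC ATG TGA CTT — ATG at 1, stop TAA at 22 → 24 nt; ATG at 40, stop TAG at 46 → 9 nt; ATG at 52, stop TGA at 55 → 6 nt.
Frame 2: TGT CAA ATG CAA TAG GTT GCT AAA GCG CCC GCT GGA GTA TGT TAT AGA GCA TGT GAC — ATG at 8, stop TAG at 14 → 9 nt.
Frame 3: GTC AAA TGC AAT AGG TTG CTA AAG CGC CCG CTG GAG TAT GTT ATA GAG CAT GTG ACT — no ATG→stop ORF.
Longest ORF is 24 nt in frame 1 (positions 1–24).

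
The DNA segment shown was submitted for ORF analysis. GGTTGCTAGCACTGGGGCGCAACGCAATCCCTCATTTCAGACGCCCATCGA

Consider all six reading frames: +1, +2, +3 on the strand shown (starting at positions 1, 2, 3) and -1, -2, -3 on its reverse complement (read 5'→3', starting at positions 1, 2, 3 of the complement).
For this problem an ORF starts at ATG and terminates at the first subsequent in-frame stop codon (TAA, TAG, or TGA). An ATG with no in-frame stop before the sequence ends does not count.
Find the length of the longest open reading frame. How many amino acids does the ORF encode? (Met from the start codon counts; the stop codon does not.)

Reverse complement (5'→3'): TCGATGGGCGTCTGAAATGAGGGATTGCGTTGCGCCCCAGTGCTAGCAACC
Frame +1: GGT TGC TAG CAC TGG GGC GCA ACG CAA TCC CTC ATT TCA GAC GCC CAT CGA — no ATG→stop ORF.
Frame +2: GTT GCT AGC ACT GGG GCG CAA CGC AAT CCC TCA TTT CAG ACG CCC ATC — no ATG→stop ORF.
Frame +3: TTG CTA GCA CTG GGG CGC AAC GCA ATC CCT CAT TTC AGA CGC CCA TCG — no ATG→stop ORF.
Frame -1: TCG ATG GGC GTC TGA AAT GAG GGA TTG CGT TGC GCC CCA GTG CTA GCA ACC — ATG at 4, stop TGA at 13 → 12 nt.
Frame -2: CGA TGG GCG TCT GAA ATG AGG GAT TGC GTT GCG CCC CAG TGC TAG CAA — ATG at 17, stop TAG at 44 → 30 nt.
Frame -3: GAT GGG CGT CTG AAA TGA GGG ATT GCG TTG CGC CCC AGT GCT AGC AAC — no ATG→stop ORF.
Longest: frame -2, positions 17–46, 30 nt = 10 codons = 9 aa. → 9 amino acids.

9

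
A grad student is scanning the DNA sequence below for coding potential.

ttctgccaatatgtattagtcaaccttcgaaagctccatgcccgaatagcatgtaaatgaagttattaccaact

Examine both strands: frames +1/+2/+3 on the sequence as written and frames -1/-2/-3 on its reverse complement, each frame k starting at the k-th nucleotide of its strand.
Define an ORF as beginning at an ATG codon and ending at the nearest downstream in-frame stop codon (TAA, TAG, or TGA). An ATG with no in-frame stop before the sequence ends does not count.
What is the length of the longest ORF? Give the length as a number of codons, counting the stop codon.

Reverse complement (5'→3'): AGTTGGTAATAACTTCATTTACATGCTATTCGGGCATGGAGCTTTCGAAGGTTGACTAATACATATTGGCAGAA
Frame +1: TTC TGC CAA TAT GTA TTA GTC AAC CTT CGA AAG CTC CAT GCC CGA ATA GCA TGT AAA TGA AGT TAT TAC CAA — no ATG→stop ORF.
Frame +2: TCT GCC AAT ATG TAT TAG TCA ACC TTC GAA AGC TCC ATG CCC GAA TAG CAT GTA AAT GAA GTT ATT ACC AAC — ATG at 11, stop TAG at 17 → 9 nt; ATG at 38, stop TAG at 47 → 12 nt.
Frame +3: CTG CCA ATA TGT ATT AGT CAA CCT TCG AAA GCT CCA TGC CCG AAT AGC ATG TAA ATG AAG TTA TTA CCA ACT — ATG at 51, stop TAA at 54 → 6 nt.
Frame -1: AGT TGG TAA TAA CTT CAT TTA CAT GCT ATT CGG GCA TGG AGC TTT CGA AGG TTG ACT AAT ACA TAT TGG CAG — no ATG→stop ORF.
Frame -2: GTT GGT AAT AAC TTC ATT TAC ATG CTA TTC GGG CAT GGA GCT TTC GAA GGT TGA CTA ATA CAT ATT GGC AGA — ATG at 23, stop TGA at 53 → 33 nt.
Frame -3: TTG GTA ATA ACT TCA TTT ACA TGC TAT TCG GGC ATG GAG CTT TCG AAG GTT GAC TAA TAC ATA TTG GCA GAA — ATG at 36, stop TAA at 57 → 24 nt.
Longest: frame -2, positions 23–55, 33 nt = 11 codons = 10 aa. → 11 codons.

11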